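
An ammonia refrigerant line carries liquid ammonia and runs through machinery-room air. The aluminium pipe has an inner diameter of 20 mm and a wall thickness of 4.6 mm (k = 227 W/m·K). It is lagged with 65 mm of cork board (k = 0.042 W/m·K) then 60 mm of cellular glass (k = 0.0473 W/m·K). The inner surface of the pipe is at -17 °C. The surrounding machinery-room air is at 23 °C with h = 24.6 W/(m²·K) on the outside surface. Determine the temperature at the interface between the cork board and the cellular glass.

For a radial system each layer contributes R = ln(r_out/r_in)/(2πkL); films add R = 1/(hA).
R_aluminium pipe wall = ln(14.6/10)/(2π×227×1) = 2.653×10^-4 K/W
R_cork board = ln(79.6/14.6)/(2π×0.042×1) = 6.427 K/W
R_cellular glass = ln(139.6/79.6)/(2π×0.0473×1) = 1.89 K/W
R_outer film = 1/(h_o·2πr_oL) = 1/(24.6×2π×0.1396×1) = 0.04634 K/W
R_total = 8.364 K/W
Q = ΔT/R_total = 40/8.364
Q = 4.78 W/m
T_interface = T_inner + Q·ΣR(inner→interface) = -17 + 4.78×6.427

T ≈ 13.7 °C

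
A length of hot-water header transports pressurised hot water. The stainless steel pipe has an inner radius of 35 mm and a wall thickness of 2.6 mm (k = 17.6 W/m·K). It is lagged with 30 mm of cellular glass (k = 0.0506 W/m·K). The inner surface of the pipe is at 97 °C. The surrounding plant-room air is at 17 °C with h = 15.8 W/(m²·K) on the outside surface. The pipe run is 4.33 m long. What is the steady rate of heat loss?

Q ≈ 174 W

Cylindrical conduction, so R = ln(r₂/r₁)/(2πkL) per layer, in series:
R_stainless steel pipe wall = ln(37.6/35)/(2π×17.6×4.33) = 1.496×10^-4 K/W
R_cellular glass = ln(67.6/37.6)/(2π×0.0506×4.33) = 0.4261 K/W
R_outer film = 1/(h_o·2πr_oL) = 1/(15.8×2π×0.0676×4.33) = 0.03441 K/W
R_total = 0.4607 K/W
Q = ΔT/R_total = 80/0.4607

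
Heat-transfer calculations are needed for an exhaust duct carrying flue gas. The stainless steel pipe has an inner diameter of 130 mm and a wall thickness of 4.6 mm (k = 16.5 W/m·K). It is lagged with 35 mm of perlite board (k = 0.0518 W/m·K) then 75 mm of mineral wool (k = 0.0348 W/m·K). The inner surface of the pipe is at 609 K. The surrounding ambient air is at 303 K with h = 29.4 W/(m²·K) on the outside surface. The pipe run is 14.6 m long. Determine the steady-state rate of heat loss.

Q ≈ 1190 W

Cylindrical conduction, so R = ln(r₂/r₁)/(2πkL) per layer, in series:
R_stainless steel pipe wall = ln(69.6/65)/(2π×16.5×14.6) = 4.517×10^-5 K/W
R_perlite board = ln(104.6/69.6)/(2π×0.0518×14.6) = 0.08573 K/W
R_mineral wool = ln(179.6/104.6)/(2π×0.0348×14.6) = 0.1693 K/W
R_outer film = 1/(h_o·2πr_oL) = 1/(29.4×2π×0.1796×14.6) = 0.002064 K/W
R_total = 0.2572 K/W
Q = ΔT/R_total = 306/0.2572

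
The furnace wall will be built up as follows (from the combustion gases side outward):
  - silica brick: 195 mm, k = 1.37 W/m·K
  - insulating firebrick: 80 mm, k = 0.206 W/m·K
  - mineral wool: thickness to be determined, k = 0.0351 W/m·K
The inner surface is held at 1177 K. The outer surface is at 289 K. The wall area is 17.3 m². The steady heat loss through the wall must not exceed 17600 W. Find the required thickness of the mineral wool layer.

L ≈ 12 mm

Series thermal resistances:
R_silica brick = L/(kA) = 0.195/(1.37×17.3) = 0.008228 K/W
R_insulating firebrick = L/(kA) = 0.08/(0.206×17.3) = 0.02245 K/W
Sum of the known resistances R_other = 0.03068 K/W
Required total resistance R_tot = ΔT/Q_allow = 888/17600 = 0.05045 K/W
R_mineral wool = R_tot − R_other = 0.01978 K/W
L = R·k·A = 0.01978×0.0351×17.3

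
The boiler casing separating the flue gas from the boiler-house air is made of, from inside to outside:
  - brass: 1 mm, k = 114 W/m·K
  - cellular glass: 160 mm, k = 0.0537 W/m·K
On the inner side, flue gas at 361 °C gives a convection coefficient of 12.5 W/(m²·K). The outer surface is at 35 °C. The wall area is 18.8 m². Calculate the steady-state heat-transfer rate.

Q ≈ 2000 W

Using the resistance-network approach (series):
R_inner film = 1/(h_i·A) = 1/(12.5×18.8) = 0.004255 K/W
R_brass = L/(kA) = 0.001/(114×18.8) = 4.666×10^-7 K/W
R_cellular glass = L/(kA) = 0.16/(0.0537×18.8) = 0.1585 K/W
R_total = 0.1627 K/W
Q = ΔT / R_total = 326 / 0.1627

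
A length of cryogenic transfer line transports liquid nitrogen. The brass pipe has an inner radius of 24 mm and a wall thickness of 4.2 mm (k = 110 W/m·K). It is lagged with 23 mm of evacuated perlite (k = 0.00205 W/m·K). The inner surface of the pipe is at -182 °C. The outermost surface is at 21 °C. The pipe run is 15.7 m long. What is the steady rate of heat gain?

Treating each annulus and film as a series resistance:
R_brass pipe wall = ln(28.2/24)/(2π×110×15.7) = 1.486×10^-5 K/W
R_evacuated perlite = ln(51.2/28.2)/(2π×0.00205×15.7) = 2.949 K/W
R_total = 2.949 K/W
Q = ΔT/R_total = 203/2.949

Q ≈ 68.8 W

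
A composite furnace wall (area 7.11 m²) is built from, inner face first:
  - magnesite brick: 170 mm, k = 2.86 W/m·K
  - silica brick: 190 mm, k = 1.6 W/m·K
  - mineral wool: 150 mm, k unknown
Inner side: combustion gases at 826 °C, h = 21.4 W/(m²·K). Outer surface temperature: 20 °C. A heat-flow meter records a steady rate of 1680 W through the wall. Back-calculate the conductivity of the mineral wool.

k ≈ 0.0471 W/(m·K)

Series thermal resistances:
R_inner film = 1/(h_i·A) = 1/(21.4×7.11) = 0.006572 K/W
R_magnesite brick = L/(kA) = 0.17/(2.86×7.11) = 0.00836 K/W
R_silica brick = L/(kA) = 0.19/(1.6×7.11) = 0.0167 K/W
Sum of known resistances R_other = 0.03163 K/W
Total R = ΔT/Q = 806/1680 = 0.4798 K/W
R_mineral wool = R_total − R_other = 0.4481 K/W
k = L/(R·A) = 0.15/(0.4481×7.11)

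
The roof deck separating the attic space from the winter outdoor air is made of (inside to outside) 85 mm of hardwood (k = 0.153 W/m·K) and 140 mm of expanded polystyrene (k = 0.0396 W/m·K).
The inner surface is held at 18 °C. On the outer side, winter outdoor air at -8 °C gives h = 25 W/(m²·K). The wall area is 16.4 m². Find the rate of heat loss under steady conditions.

Using the resistance-network approach (series):
R_hardwood = L/(kA) = 0.085/(0.153×16.4) = 0.03388 K/W
R_expanded polystyrene = L/(kA) = 0.14/(0.0396×16.4) = 0.2156 K/W
R_outer film = 1/(h_o·A) = 1/(25×16.4) = 0.002439 K/W
R_total = 0.2519 K/W
Q = ΔT / R_total = 26 / 0.2519

Q ≈ 103 W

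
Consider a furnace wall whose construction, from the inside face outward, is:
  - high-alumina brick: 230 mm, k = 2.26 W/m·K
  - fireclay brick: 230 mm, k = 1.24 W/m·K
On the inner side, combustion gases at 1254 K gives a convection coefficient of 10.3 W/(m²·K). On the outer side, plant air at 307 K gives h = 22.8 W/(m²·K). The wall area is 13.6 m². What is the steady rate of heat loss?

Treating each layer as a thermal resistance in series:
R_inner film = 1/(h_i·A) = 1/(10.3×13.6) = 0.007139 K/W
R_high-alumina brick = L/(kA) = 0.23/(2.26×13.6) = 0.007483 K/W
R_fireclay brick = L/(kA) = 0.23/(1.24×13.6) = 0.01364 K/W
R_outer film = 1/(h_o·A) = 1/(22.8×13.6) = 0.003225 K/W
R_total = 0.03149 K/W
Q = ΔT / R_total = 947 / 0.03149

Q ≈ 30100 W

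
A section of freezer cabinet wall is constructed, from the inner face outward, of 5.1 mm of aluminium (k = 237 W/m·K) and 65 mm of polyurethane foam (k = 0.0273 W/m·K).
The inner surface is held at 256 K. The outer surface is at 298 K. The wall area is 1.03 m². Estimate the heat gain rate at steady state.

Series thermal resistances:
R_aluminium = L/(kA) = 0.0051/(237×1.03) = 2.089×10^-5 K/W
R_polyurethane foam = L/(kA) = 0.065/(0.0273×1.03) = 2.312 K/W
R_total = 2.312 K/W
Q = ΔT / R_total = 42 / 2.312

Q ≈ 18.2 W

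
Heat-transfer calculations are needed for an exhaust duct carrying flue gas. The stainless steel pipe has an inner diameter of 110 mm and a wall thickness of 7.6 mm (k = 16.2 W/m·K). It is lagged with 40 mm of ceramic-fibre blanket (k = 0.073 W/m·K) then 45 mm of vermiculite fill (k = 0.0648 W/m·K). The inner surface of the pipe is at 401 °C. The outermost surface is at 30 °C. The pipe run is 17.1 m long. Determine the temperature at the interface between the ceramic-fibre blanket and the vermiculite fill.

Cylindrical conduction, so R = ln(r₂/r₁)/(2πkL) per layer, in series:
R_stainless steel pipe wall = ln(62.6/55)/(2π×16.2×17.1) = 7.436×10^-5 K/W
R_ceramic-fibre blanket = ln(102.6/62.6)/(2π×0.073×17.1) = 0.06299 K/W
R_vermiculite fill = ln(147.6/102.6)/(2π×0.0648×17.1) = 0.05223 K/W
R_total = 0.1153 K/W
Q = ΔT/R_total = 371/0.1153
Q = 3220 W
T_interface = T_inner − Q·ΣR(inner→interface) = 401 − 3220×0.06307

T ≈ 198 °C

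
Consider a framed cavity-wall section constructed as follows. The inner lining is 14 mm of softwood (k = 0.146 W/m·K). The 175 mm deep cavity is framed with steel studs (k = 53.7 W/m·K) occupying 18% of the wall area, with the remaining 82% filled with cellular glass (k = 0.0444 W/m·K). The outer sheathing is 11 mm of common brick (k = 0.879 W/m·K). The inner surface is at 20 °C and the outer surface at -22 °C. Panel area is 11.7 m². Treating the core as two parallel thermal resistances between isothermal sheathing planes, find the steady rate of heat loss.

Q ≈ 3890 W

Sheathing layers in series; stud and cavity paths in parallel between them.
R_inner = 0.014/(0.146×11.7) = 0.008196 K/W
R_stud  = 0.175/(53.7×0.18×11.7) = 0.001547 K/W
R_cav   = 0.175/(0.0444×0.82×11.7) = 0.4108 K/W
1/R_core = 1/R_stud + 1/R_cav → R_core = 0.001542 K/W
R_outer = 0.011/(0.879×11.7) = 0.00107 K/W
R_total = 0.01081 K/W
Q = ΔT/R_total = 42/0.01081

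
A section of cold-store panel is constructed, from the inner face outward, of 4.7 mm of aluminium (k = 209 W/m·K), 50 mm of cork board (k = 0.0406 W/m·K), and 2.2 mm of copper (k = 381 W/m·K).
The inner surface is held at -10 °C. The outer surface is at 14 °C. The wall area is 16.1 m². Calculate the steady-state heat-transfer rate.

Using the resistance-network approach (series):
R_aluminium = L/(kA) = 0.0047/(209×16.1) = 1.397×10^-6 K/W
R_cork board = L/(kA) = 0.05/(0.0406×16.1) = 0.07649 K/W
R_copper = L/(kA) = 0.0022/(381×16.1) = 3.587×10^-7 K/W
R_total = 0.07649 K/W
Q = ΔT / R_total = 24 / 0.07649

Q ≈ 314 W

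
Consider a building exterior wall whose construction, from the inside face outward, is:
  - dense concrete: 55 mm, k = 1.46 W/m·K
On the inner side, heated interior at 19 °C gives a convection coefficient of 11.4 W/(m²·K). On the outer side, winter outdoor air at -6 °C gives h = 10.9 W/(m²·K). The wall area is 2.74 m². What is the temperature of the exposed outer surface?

T ≈ 4.56 °C

Using the resistance-network approach (series):
R_inner film = 1/(h_i·A) = 1/(11.4×2.74) = 0.03201 K/W
R_dense concrete = L/(kA) = 0.055/(1.46×2.74) = 0.01375 K/W
R_outer film = 1/(h_o·A) = 1/(10.9×2.74) = 0.03348 K/W
R_total = 0.07925 K/W;  Q = ΔT/R_total = 25/0.07925 = 315.5 W
T_interface = T_inner − Q·ΣR(inner→interface) = 19 − 315×0.04576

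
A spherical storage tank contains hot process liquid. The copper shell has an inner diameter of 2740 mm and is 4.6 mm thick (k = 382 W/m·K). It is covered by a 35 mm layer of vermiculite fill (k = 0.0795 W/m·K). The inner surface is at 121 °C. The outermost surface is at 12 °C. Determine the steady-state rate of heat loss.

Spherical conduction: R = (1/r_in − 1/r_out)/(4πk) per layer; series-sum.
R_copper shell = (1/1.37 − 1/1.3746)/(4π×382) = 5.088×10^-7 K/W
R_vermiculite fill = (1/1.3746 − 1/1.4096)/(4π×0.0795) = 0.01808 K/W
R_total = 0.01808 K/W
Q = ΔT/R_total = 109/0.01808

Q ≈ 6030 W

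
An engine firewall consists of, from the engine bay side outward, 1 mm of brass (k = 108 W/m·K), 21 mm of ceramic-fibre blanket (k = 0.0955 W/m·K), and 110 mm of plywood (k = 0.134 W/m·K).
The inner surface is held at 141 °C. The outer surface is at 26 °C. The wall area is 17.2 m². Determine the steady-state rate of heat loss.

Q ≈ 1900 W

Treating each layer as a thermal resistance in series:
R_brass = L/(kA) = 0.001/(108×17.2) = 5.383×10^-7 K/W
R_ceramic-fibre blanket = L/(kA) = 0.021/(0.0955×17.2) = 0.01278 K/W
R_plywood = L/(kA) = 0.11/(0.134×17.2) = 0.04773 K/W
R_total = 0.06051 K/W
Q = ΔT / R_total = 115 / 0.06051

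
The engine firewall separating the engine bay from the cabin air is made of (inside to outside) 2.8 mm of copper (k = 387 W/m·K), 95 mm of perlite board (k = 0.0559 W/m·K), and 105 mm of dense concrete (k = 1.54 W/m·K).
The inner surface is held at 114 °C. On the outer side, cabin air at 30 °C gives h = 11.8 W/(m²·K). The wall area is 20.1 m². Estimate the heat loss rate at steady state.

Q ≈ 911 W

Thermal resistances in series:
R_copper = L/(kA) = 0.0028/(387×20.1) = 3.6×10^-7 K/W
R_perlite board = L/(kA) = 0.095/(0.0559×20.1) = 0.08455 K/W
R_dense concrete = L/(kA) = 0.105/(1.54×20.1) = 0.003392 K/W
R_outer film = 1/(h_o·A) = 1/(11.8×20.1) = 0.004216 K/W
R_total = 0.09216 K/W
Q = ΔT / R_total = 84 / 0.09216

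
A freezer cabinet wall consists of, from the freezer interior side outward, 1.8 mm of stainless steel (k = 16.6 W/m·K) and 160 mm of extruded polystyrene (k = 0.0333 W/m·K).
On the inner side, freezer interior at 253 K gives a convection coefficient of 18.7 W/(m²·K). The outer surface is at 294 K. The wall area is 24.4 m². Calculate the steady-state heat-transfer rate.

Model the wall as resistances in series:
R_inner film = 1/(h_i·A) = 1/(18.7×24.4) = 0.002192 K/W
R_stainless steel = L/(kA) = 0.0018/(16.6×24.4) = 4.444×10^-6 K/W
R_extruded polystyrene = L/(kA) = 0.16/(0.0333×24.4) = 0.1969 K/W
R_total = 0.1991 K/W
Q = ΔT / R_total = 41 / 0.1991

Q ≈ 206 W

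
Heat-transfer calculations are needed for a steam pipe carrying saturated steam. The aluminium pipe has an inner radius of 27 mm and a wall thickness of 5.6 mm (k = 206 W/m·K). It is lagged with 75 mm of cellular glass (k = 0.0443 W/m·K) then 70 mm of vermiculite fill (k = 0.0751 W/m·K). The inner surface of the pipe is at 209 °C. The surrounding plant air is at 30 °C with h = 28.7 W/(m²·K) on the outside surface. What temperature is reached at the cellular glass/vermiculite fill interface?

For a radial system each layer contributes R = ln(r_out/r_in)/(2πkL); films add R = 1/(hA).
R_aluminium pipe wall = ln(32.6/27)/(2π×206×1) = 1.456×10^-4 K/W
R_cellular glass = ln(107.6/32.6)/(2π×0.0443×1) = 4.29 K/W
R_vermiculite fill = ln(177.6/107.6)/(2π×0.0751×1) = 1.062 K/W
R_outer film = 1/(h_o·2πr_oL) = 1/(28.7×2π×0.1776×1) = 0.03122 K/W
R_total = 5.383 K/W
Q = ΔT/R_total = 179/5.383
Q = 33.3 W/m
T_interface = T_inner − Q·ΣR(inner→interface) = 209 − 33.3×4.29

T ≈ 66.3 °C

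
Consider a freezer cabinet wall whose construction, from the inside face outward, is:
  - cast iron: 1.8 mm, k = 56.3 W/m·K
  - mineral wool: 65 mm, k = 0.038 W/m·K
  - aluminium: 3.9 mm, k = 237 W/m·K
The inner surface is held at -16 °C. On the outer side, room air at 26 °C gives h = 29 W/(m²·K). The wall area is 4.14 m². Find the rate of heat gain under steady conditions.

Q ≈ 99.6 W

Thermal resistances in series:
R_cast iron = L/(kA) = 0.0018/(56.3×4.14) = 7.723×10^-6 K/W
R_mineral wool = L/(kA) = 0.065/(0.038×4.14) = 0.4132 K/W
R_aluminium = L/(kA) = 0.0039/(237×4.14) = 3.975×10^-6 K/W
R_outer film = 1/(h_o·A) = 1/(29×4.14) = 0.008329 K/W
R_total = 0.4215 K/W
Q = ΔT / R_total = 42 / 0.4215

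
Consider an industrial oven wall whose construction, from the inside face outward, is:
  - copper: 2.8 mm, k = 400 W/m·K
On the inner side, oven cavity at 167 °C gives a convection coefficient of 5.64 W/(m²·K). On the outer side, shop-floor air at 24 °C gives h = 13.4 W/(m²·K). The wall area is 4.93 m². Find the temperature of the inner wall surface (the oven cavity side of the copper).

T ≈ 66.4 °C

Thermal resistances in series:
R_inner film = 1/(h_i·A) = 1/(5.64×4.93) = 0.03596 K/W
R_copper = L/(kA) = 0.0028/(400×4.93) = 1.42×10^-6 K/W
R_outer film = 1/(h_o·A) = 1/(13.4×4.93) = 0.01514 K/W
R_total = 0.0511 K/W;  Q = ΔT/R_total = 143/0.0511 = 2798 W
T_interface = T_inner − Q·ΣR(inner→interface) = 167 − 2800×0.03596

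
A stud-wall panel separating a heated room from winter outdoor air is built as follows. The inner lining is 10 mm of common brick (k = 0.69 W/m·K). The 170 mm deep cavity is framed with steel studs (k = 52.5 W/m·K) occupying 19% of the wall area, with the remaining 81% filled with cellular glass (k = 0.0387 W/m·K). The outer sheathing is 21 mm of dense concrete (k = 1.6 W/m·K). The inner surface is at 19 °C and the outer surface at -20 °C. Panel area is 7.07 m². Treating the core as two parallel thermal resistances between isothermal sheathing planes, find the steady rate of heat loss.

Q ≈ 6180 W

Sheathing layers in series; stud and cavity paths in parallel between them.
R_inner = 0.01/(0.69×7.07) = 0.00205 K/W
R_stud  = 0.17/(52.5×0.19×7.07) = 0.002411 K/W
R_cav   = 0.17/(0.0387×0.81×7.07) = 0.7671 K/W
1/R_core = 1/R_stud + 1/R_cav → R_core = 0.002403 K/W
R_outer = 0.021/(1.6×7.07) = 0.001856 K/W
R_total = 0.006309 K/W
Q = ΔT/R_total = 39/0.006309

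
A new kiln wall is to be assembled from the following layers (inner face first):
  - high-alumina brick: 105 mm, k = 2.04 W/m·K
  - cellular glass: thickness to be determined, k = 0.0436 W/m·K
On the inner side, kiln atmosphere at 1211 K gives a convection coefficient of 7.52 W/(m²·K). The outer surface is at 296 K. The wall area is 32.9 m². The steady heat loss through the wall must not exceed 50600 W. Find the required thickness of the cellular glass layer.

L ≈ 17.9 mm

Model the wall as resistances in series:
R_inner film = 1/(h_i·A) = 1/(7.52×32.9) = 0.004042 K/W
R_high-alumina brick = L/(kA) = 0.105/(2.04×32.9) = 0.001564 K/W
Sum of the known resistances R_other = 0.005606 K/W
Required total resistance R_tot = ΔT/Q_allow = 915/50600 = 0.01808 K/W
R_cellular glass = R_tot − R_other = 0.01248 K/W
L = R·k·A = 0.01248×0.0436×32.9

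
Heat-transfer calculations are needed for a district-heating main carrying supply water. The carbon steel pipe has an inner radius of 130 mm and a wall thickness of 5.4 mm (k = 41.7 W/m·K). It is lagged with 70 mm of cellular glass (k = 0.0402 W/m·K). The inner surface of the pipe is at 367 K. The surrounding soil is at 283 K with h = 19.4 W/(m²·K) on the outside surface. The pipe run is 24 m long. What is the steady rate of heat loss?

Q ≈ 1190 W

Treating each annulus and film as a series resistance:
R_carbon steel pipe wall = ln(135.4/130)/(2π×41.7×24) = 6.472×10^-6 K/W
R_cellular glass = ln(205.4/135.4)/(2π×0.0402×24) = 0.06874 K/W
R_outer film = 1/(h_o·2πr_oL) = 1/(19.4×2π×0.2054×24) = 0.001664 K/W
R_total = 0.07041 K/W
Q = ΔT/R_total = 84/0.07041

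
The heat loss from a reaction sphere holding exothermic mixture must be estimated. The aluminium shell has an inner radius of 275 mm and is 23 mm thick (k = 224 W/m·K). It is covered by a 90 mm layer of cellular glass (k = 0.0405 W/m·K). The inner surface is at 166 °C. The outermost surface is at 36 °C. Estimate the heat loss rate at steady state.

Spherical conduction: R = (1/r_in − 1/r_out)/(4πk) per layer; series-sum.
R_aluminium shell = (1/0.275 − 1/0.298)/(4π×224) = 9.971×10^-5 K/W
R_cellular glass = (1/0.298 − 1/0.388)/(4π×0.0405) = 1.529 K/W
R_total = 1.53 K/W
Q = ΔT/R_total = 130/1.53

Q ≈ 85 W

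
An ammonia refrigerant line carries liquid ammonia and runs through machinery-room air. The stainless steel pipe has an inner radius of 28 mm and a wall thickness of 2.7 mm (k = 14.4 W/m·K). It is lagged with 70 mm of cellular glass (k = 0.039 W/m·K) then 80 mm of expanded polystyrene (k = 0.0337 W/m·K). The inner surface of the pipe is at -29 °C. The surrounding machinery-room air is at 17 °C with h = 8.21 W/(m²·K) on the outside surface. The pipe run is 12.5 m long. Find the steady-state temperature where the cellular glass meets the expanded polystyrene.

Cylindrical conduction, so R = ln(r₂/r₁)/(2πkL) per layer, in series:
R_stainless steel pipe wall = ln(30.7/28)/(2π×14.4×12.5) = 8.14×10^-5 K/W
R_cellular glass = ln(100.7/30.7)/(2π×0.039×12.5) = 0.3878 K/W
R_expanded polystyrene = ln(180.7/100.7)/(2π×0.0337×12.5) = 0.2209 K/W
R_outer film = 1/(h_o·2πr_oL) = 1/(8.21×2π×0.1807×12.5) = 0.008582 K/W
R_total = 0.6174 K/W
Q = ΔT/R_total = 46/0.6174
Q = 74.5 W
T_interface = T_inner + Q·ΣR(inner→interface) = -29 + 74.5×0.3879

T ≈ -0.0988 °C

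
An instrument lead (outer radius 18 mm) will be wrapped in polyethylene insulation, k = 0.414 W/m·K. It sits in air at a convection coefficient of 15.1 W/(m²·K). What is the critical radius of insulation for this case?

For a cylinder r_cr = k/h = 0.414/15.1
r_cr = 27.4 mm; since the bare radius (18 mm) is below r_cr, adding a thin layer of insulation will *increase* heat loss.

r_cr ≈ 27.4 mm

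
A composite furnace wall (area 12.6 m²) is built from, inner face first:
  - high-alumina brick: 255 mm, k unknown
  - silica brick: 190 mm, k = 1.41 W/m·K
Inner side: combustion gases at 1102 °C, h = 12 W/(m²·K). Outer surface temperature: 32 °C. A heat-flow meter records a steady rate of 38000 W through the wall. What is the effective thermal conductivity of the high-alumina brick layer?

k ≈ 1.87 W/(m·K)

Using the resistance-network approach (series):
R_inner film = 1/(h_i·A) = 1/(12×12.6) = 0.006614 K/W
R_silica brick = L/(kA) = 0.19/(1.41×12.6) = 0.01069 K/W
Sum of known resistances R_other = 0.01731 K/W
Total R = ΔT/Q = 1070/38000 = 0.02816 K/W
R_high-alumina brick = R_total − R_other = 0.01085 K/W
k = L/(R·A) = 0.255/(0.01085×12.6)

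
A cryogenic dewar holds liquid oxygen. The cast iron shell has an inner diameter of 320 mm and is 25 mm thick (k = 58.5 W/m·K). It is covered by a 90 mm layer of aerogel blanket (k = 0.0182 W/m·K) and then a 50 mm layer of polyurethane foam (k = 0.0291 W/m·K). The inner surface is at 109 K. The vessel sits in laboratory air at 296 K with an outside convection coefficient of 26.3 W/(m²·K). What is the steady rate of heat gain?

Q ≈ 20.1 W

Radial (spherical) resistances in series:
R_cast iron shell = (1/0.16 − 1/0.185)/(4π×58.5) = 0.001149 K/W
R_aerogel blanket = (1/0.185 − 1/0.275)/(4π×0.0182) = 7.735 K/W
R_polyurethane foam = (1/0.275 − 1/0.325)/(4π×0.0291) = 1.53 K/W
R_outer film = 1/(h·4πr_o²) = 1/(26.3×4π×0.325²) = 0.02865 K/W
R_total = 9.295 K/W
Q = ΔT/R_total = 187/9.295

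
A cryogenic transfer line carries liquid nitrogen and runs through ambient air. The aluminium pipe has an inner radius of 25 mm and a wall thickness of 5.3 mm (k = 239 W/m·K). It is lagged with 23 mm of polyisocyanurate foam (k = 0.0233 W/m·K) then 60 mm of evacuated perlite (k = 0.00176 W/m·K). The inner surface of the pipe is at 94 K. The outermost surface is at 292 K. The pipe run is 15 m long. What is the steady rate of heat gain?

Q ≈ 41.2 W

Cylindrical conduction, so R = ln(r₂/r₁)/(2πkL) per layer, in series:
R_aluminium pipe wall = ln(30.3/25)/(2π×239×15) = 8.536×10^-6 K/W
R_polyisocyanurate foam = ln(53.3/30.3)/(2π×0.0233×15) = 0.2572 K/W
R_evacuated perlite = ln(113.3/53.3)/(2π×0.00176×15) = 4.546 K/W
R_total = 4.803 K/W
Q = ΔT/R_total = 198/4.803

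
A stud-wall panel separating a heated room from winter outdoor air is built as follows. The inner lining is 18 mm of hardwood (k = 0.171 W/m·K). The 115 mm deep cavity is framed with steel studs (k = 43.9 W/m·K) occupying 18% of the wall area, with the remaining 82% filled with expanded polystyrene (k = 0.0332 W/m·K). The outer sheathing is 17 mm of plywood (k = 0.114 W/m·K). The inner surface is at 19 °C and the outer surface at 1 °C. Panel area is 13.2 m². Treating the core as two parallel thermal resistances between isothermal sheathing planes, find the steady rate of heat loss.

Sheathing layers in series; stud and cavity paths in parallel between them.
R_inner = 0.018/(0.171×13.2) = 0.007974 K/W
R_stud  = 0.115/(43.9×0.18×13.2) = 0.001103 K/W
R_cav   = 0.115/(0.0332×0.82×13.2) = 0.32 K/W
1/R_core = 1/R_stud + 1/R_cav → R_core = 0.001099 K/W
R_outer = 0.017/(0.114×13.2) = 0.0113 K/W
R_total = 0.02037 K/W
Q = ΔT/R_total = 18/0.02037

Q ≈ 884 W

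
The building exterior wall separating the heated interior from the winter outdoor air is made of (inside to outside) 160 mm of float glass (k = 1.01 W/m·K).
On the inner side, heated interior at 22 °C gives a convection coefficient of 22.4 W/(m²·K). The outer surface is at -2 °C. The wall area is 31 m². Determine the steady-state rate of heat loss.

Treating each layer as a thermal resistance in series:
R_inner film = 1/(h_i·A) = 1/(22.4×31) = 0.00144 K/W
R_float glass = L/(kA) = 0.16/(1.01×31) = 0.00511 K/W
R_total = 0.00655 K/W
Q = ΔT / R_total = 24 / 0.00655

Q ≈ 3660 W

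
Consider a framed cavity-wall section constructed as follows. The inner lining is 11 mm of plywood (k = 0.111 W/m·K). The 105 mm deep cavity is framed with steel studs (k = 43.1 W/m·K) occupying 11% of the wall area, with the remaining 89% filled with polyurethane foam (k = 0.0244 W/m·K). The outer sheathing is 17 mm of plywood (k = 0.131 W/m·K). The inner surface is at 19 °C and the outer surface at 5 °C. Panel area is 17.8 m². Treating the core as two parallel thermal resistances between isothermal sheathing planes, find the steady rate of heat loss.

Sheathing layers in series; stud and cavity paths in parallel between them.
R_inner = 0.011/(0.111×17.8) = 0.005567 K/W
R_stud  = 0.105/(43.1×0.11×17.8) = 0.001244 K/W
R_cav   = 0.105/(0.0244×0.89×17.8) = 0.2716 K/W
1/R_core = 1/R_stud + 1/R_cav → R_core = 0.001239 K/W
R_outer = 0.017/(0.131×17.8) = 0.007291 K/W
R_total = 0.0141 K/W
Q = ΔT/R_total = 14/0.0141

Q ≈ 993 W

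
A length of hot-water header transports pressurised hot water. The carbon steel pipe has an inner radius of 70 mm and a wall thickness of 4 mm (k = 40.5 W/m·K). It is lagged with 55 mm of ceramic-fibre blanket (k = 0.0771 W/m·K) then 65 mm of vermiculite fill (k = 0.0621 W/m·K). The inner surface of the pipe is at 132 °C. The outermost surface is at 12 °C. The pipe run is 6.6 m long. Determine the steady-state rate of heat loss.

Radial resistances (cylindrical: R_cond = ln(r_o/r_i)/(2πkL), R_conv = 1/(h·2πrL)):
R_carbon steel pipe wall = ln(74/70)/(2π×40.5×6.6) = 3.309×10^-5 K/W
R_ceramic-fibre blanket = ln(129/74)/(2π×0.0771×6.6) = 0.1738 K/W
R_vermiculite fill = ln(194/129)/(2π×0.0621×6.6) = 0.1585 K/W
R_total = 0.3323 K/W
Q = ΔT/R_total = 120/0.3323

Q ≈ 361 W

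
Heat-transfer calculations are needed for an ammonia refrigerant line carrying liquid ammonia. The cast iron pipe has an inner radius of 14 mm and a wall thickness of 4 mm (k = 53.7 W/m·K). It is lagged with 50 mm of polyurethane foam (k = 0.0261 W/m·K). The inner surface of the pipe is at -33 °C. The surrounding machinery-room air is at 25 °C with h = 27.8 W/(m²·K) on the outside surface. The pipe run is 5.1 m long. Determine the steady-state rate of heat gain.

For a radial system each layer contributes R = ln(r_out/r_in)/(2πkL); films add R = 1/(hA).
R_cast iron pipe wall = ln(18/14)/(2π×53.7×5.1) = 1.46×10^-4 K/W
R_polyurethane foam = ln(68/18)/(2π×0.0261×5.1) = 1.589 K/W
R_outer film = 1/(h_o·2πr_oL) = 1/(27.8×2π×0.068×5.1) = 0.01651 K/W
R_total = 1.606 K/W
Q = ΔT/R_total = 58/1.606

Q ≈ 36.1 W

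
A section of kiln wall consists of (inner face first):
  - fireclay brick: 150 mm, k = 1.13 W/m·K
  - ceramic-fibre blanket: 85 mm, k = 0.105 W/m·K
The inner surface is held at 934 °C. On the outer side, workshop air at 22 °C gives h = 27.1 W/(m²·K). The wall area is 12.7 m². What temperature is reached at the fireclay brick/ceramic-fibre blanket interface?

T ≈ 810 °C

Thermal resistances in series:
R_fireclay brick = L/(kA) = 0.15/(1.13×12.7) = 0.01045 K/W
R_ceramic-fibre blanket = L/(kA) = 0.085/(0.105×12.7) = 0.06374 K/W
R_outer film = 1/(h_o·A) = 1/(27.1×12.7) = 0.002906 K/W
R_total = 0.0771 K/W;  Q = ΔT/R_total = 912/0.0771 = 11830 W
T_interface = T_inner − Q·ΣR(inner→interface) = 934 − 11800×0.01045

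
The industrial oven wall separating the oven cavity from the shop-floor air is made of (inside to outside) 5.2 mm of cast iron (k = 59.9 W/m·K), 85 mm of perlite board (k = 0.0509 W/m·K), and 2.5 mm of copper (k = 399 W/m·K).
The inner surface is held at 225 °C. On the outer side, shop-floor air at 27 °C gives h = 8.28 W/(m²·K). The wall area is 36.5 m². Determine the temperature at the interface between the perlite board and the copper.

T ≈ 40.4 °C

Treating each layer as a thermal resistance in series:
R_cast iron = L/(kA) = 0.0052/(59.9×36.5) = 2.378×10^-6 K/W
R_perlite board = L/(kA) = 0.085/(0.0509×36.5) = 0.04575 K/W
R_copper = L/(kA) = 0.0025/(399×36.5) = 1.717×10^-7 K/W
R_outer film = 1/(h_o·A) = 1/(8.28×36.5) = 0.003309 K/W
R_total = 0.04906 K/W;  Q = ΔT/R_total = 198/0.04906 = 4036 W
T_interface = T_inner − Q·ΣR(inner→interface) = 225 − 4040×0.04575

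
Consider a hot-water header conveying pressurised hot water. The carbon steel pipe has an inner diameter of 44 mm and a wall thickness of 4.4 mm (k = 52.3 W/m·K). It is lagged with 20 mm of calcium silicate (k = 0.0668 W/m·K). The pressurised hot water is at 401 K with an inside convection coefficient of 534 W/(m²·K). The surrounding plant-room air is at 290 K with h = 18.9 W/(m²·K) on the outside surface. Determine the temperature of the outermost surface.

Radial resistances (cylindrical: R_cond = ln(r_o/r_i)/(2πkL), R_conv = 1/(h·2πrL)):
R_inner film = 1/(h_i·2πr₁L) = 1/(534×2π×0.022×1) = 0.01355 K/W
R_carbon steel pipe wall = ln(26.4/22)/(2π×52.3×1) = 5.548×10^-4 K/W
R_calcium silicate = ln(46.4/26.4)/(2π×0.0668×1) = 1.344 K/W
R_outer film = 1/(h_o·2πr_oL) = 1/(18.9×2π×0.0464×1) = 0.1815 K/W
R_total = 1.539 K/W
Q = ΔT/R_total = 111/1.539
Q = 72.1 W/m
T_interface = T_inner − Q·ΣR(inner→interface) = 401 − 72.1×1.358

T ≈ 303 K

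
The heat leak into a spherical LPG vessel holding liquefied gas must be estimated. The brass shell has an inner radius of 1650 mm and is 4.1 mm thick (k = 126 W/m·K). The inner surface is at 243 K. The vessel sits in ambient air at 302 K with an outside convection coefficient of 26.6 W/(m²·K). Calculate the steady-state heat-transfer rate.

Q ≈ 53900 W

Spherical conduction: R = (1/r_in − 1/r_out)/(4πk) per layer; series-sum.
R_brass shell = (1/1.65 − 1/1.6541)/(4π×126) = 9.488×10^-7 K/W
R_outer film = 1/(h·4πr_o²) = 1/(26.6×4π×1.6541²) = 0.001093 K/W
R_total = 0.001094 K/W
Q = ΔT/R_total = 59/0.001094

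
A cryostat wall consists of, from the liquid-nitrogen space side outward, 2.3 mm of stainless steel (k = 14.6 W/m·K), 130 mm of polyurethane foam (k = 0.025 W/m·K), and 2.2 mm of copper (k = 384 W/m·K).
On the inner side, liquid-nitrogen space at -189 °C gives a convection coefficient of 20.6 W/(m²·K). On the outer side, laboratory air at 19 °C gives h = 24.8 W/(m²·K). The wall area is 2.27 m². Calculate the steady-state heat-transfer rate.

Thermal resistances in series:
R_inner film = 1/(h_i·A) = 1/(20.6×2.27) = 0.02138 K/W
R_stainless steel = L/(kA) = 0.0023/(14.6×2.27) = 6.94×10^-5 K/W
R_polyurethane foam = L/(kA) = 0.13/(0.025×2.27) = 2.291 K/W
R_copper = L/(kA) = 0.0022/(384×2.27) = 2.524×10^-6 K/W
R_outer film = 1/(h_o·A) = 1/(24.8×2.27) = 0.01776 K/W
R_total = 2.33 K/W
Q = ΔT / R_total = 208 / 2.33

Q ≈ 89.3 W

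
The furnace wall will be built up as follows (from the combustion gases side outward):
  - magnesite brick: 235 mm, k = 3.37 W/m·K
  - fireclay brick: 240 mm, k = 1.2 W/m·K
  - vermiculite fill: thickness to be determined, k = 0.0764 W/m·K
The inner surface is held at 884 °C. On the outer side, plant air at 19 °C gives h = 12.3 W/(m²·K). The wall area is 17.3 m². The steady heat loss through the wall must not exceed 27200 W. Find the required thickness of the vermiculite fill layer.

Thermal resistances in series:
R_magnesite brick = L/(kA) = 0.235/(3.37×17.3) = 0.004031 K/W
R_fireclay brick = L/(kA) = 0.24/(1.2×17.3) = 0.01156 K/W
R_outer film = 1/(h_o·A) = 1/(12.3×17.3) = 0.004699 K/W
Sum of the known resistances R_other = 0.02029 K/W
Required total resistance R_tot = ΔT/Q_allow = 865/27200 = 0.0318 K/W
R_vermiculite fill = R_tot − R_other = 0.01151 K/W
L = R·k·A = 0.01151×0.0764×17.3

L ≈ 15.2 mm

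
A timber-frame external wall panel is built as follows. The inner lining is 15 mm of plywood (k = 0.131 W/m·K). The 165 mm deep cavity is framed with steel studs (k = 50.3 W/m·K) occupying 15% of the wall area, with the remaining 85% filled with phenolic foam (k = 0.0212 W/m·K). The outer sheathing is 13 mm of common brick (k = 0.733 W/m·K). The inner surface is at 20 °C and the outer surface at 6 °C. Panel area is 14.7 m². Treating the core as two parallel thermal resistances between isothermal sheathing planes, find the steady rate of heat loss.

Q ≈ 1340 W

Sheathing layers in series; stud and cavity paths in parallel between them.
R_inner = 0.015/(0.131×14.7) = 0.007789 K/W
R_stud  = 0.165/(50.3×0.15×14.7) = 0.001488 K/W
R_cav   = 0.165/(0.0212×0.85×14.7) = 0.6229 K/W
1/R_core = 1/R_stud + 1/R_cav → R_core = 0.001484 K/W
R_outer = 0.013/(0.733×14.7) = 0.001206 K/W
R_total = 0.01048 K/W
Q = ΔT/R_total = 14/0.01048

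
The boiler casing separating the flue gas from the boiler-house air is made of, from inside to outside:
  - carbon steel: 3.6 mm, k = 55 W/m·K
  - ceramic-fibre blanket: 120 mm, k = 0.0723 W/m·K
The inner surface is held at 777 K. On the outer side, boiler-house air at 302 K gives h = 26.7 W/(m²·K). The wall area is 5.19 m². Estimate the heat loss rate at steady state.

Using the resistance-network approach (series):
R_carbon steel = L/(kA) = 0.0036/(55×5.19) = 1.261×10^-5 K/W
R_ceramic-fibre blanket = L/(kA) = 0.12/(0.0723×5.19) = 0.3198 K/W
R_outer film = 1/(h_o·A) = 1/(26.7×5.19) = 0.007216 K/W
R_total = 0.327 K/W
Q = ΔT / R_total = 475 / 0.327

Q ≈ 1450 W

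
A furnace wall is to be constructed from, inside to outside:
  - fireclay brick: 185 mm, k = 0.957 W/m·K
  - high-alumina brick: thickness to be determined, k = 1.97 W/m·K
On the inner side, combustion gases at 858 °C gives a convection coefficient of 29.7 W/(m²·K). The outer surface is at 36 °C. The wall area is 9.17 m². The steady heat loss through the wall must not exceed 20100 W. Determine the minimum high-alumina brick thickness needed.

L ≈ 292 mm

Thermal resistances in series:
R_inner film = 1/(h_i·A) = 1/(29.7×9.17) = 0.003672 K/W
R_fireclay brick = L/(kA) = 0.185/(0.957×9.17) = 0.02108 K/W
Sum of the known resistances R_other = 0.02475 K/W
Required total resistance R_tot = ΔT/Q_allow = 822/20100 = 0.0409 K/W
R_high-alumina brick = R_tot − R_other = 0.01614 K/W
L = R·k·A = 0.01614×1.97×9.17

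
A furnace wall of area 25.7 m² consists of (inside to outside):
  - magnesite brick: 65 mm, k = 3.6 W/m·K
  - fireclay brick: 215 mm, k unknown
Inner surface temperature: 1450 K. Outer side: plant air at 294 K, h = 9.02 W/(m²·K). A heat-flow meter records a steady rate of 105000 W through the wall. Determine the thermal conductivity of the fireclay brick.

Thermal resistances in series:
R_magnesite brick = L/(kA) = 0.065/(3.6×25.7) = 7.026×10^-4 K/W
R_outer film = 1/(h_o·A) = 1/(9.02×25.7) = 0.004314 K/W
Sum of known resistances R_other = 0.005016 K/W
Total R = ΔT/Q = 1156/105000 = 0.01101 K/W
R_fireclay brick = R_total − R_other = 0.005993 K/W
k = L/(R·A) = 0.215/(0.005993×25.7)

k ≈ 1.4 W/(m·K)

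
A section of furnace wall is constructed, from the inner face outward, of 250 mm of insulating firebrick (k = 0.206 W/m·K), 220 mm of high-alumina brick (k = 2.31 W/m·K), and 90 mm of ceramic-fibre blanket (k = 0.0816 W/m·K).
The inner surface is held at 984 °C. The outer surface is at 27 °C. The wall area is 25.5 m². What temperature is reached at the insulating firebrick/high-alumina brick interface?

Treating each layer as a thermal resistance in series:
R_insulating firebrick = L/(kA) = 0.25/(0.206×25.5) = 0.04759 K/W
R_high-alumina brick = L/(kA) = 0.22/(2.31×25.5) = 0.003735 K/W
R_ceramic-fibre blanket = L/(kA) = 0.09/(0.0816×25.5) = 0.04325 K/W
R_total = 0.09458 K/W;  Q = ΔT/R_total = 957/0.09458 = 10120 W
T_interface = T_inner − Q·ΣR(inner→interface) = 984 − 10100×0.04759

T ≈ 502 °C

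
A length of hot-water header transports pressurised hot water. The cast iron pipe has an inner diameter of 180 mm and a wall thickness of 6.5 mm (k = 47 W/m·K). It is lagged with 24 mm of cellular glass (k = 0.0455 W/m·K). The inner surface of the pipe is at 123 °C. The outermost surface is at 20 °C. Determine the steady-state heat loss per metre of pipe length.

Radial resistances (cylindrical: R_cond = ln(r_o/r_i)/(2πkL), R_conv = 1/(h·2πrL)):
R_cast iron pipe wall = ln(96.5/90)/(2π×47×1) = 2.361×10^-4 K/W
R_cellular glass = ln(120.5/96.5)/(2π×0.0455×1) = 0.7769 K/W
R_total = 0.7771 K/W
Q = ΔT/R_total = 103/0.7771

q′ ≈ 133 W/m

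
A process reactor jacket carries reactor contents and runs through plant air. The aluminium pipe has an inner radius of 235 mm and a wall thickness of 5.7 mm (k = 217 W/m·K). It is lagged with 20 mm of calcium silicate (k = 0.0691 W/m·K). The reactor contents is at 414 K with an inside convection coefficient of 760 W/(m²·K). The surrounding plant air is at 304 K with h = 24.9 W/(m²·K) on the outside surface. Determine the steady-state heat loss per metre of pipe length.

q′ ≈ 526 W/m

For a radial system each layer contributes R = ln(r_out/r_in)/(2πkL); films add R = 1/(hA).
R_inner film = 1/(h_i·2πr₁L) = 1/(760×2π×0.235×1) = 8.911×10^-4 K/W
R_aluminium pipe wall = ln(240.7/235)/(2π×217×1) = 1.758×10^-5 K/W
R_calcium silicate = ln(260.7/240.7)/(2π×0.0691×1) = 0.1838 K/W
R_outer film = 1/(h_o·2πr_oL) = 1/(24.9×2π×0.2607×1) = 0.02452 K/W
R_total = 0.2093 K/W
Q = ΔT/R_total = 110/0.2093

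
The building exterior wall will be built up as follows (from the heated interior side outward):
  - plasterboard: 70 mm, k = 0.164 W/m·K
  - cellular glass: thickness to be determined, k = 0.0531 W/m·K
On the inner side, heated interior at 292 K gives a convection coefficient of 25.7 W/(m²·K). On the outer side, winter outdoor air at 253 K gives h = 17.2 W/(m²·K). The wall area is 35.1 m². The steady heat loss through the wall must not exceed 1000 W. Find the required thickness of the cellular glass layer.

L ≈ 44.9 mm

Treating each layer as a thermal resistance in series:
R_inner film = 1/(h_i·A) = 1/(25.7×35.1) = 0.001109 K/W
R_plasterboard = L/(kA) = 0.07/(0.164×35.1) = 0.01216 K/W
R_outer film = 1/(h_o·A) = 1/(17.2×35.1) = 0.001656 K/W
Sum of the known resistances R_other = 0.01493 K/W
Required total resistance R_tot = ΔT/Q_allow = 39/1000 = 0.039 K/W
R_cellular glass = R_tot − R_other = 0.02407 K/W
L = R·k·A = 0.02407×0.0531×35.1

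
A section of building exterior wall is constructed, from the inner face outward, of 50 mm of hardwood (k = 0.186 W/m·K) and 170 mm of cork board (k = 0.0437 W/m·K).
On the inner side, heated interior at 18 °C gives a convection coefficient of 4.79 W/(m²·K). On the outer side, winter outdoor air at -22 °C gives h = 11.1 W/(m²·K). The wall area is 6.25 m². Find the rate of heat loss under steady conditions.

Q ≈ 56.1 W

Model the wall as resistances in series:
R_inner film = 1/(h_i·A) = 1/(4.79×6.25) = 0.0334 K/W
R_hardwood = L/(kA) = 0.05/(0.186×6.25) = 0.04301 K/W
R_cork board = L/(kA) = 0.17/(0.0437×6.25) = 0.6224 K/W
R_outer film = 1/(h_o·A) = 1/(11.1×6.25) = 0.01441 K/W
R_total = 0.7133 K/W
Q = ΔT / R_total = 40 / 0.7133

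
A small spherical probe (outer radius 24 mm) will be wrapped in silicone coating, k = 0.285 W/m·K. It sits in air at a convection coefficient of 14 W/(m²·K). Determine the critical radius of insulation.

r_cr ≈ 40.7 mm

For a sphere r_cr = 2k/h = 2×0.285/14
r_cr = 40.7 mm; since the bare radius (24 mm) is below r_cr, adding a thin layer of insulation will *increase* heat loss.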